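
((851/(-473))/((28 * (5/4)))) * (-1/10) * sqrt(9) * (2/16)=2553/1324400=0.00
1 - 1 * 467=-466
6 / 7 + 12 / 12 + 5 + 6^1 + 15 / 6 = 215 / 14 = 15.36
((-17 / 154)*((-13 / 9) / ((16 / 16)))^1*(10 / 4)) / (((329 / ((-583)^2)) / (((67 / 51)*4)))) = 2164.09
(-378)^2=142884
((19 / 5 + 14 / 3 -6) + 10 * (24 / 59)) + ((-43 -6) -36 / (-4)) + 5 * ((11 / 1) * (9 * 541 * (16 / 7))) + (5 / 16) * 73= 60670579271 / 99120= 612092.20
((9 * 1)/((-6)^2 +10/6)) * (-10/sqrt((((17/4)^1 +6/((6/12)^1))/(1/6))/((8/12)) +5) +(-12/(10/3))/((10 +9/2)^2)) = -108 * sqrt(5)/1243 -1944/475165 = -0.20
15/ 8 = 1.88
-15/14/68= -15/952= -0.02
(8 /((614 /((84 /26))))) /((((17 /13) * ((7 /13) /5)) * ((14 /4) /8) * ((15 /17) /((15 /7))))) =24960 /15043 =1.66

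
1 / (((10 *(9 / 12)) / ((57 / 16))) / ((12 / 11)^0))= 19 / 40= 0.48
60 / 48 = 5 / 4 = 1.25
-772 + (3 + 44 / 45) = -34561 / 45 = -768.02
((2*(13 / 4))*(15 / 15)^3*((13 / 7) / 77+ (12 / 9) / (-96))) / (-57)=-5161 / 4424112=-0.00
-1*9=-9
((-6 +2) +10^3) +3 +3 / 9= 2998 / 3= 999.33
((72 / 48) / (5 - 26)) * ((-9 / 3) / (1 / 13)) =39 / 14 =2.79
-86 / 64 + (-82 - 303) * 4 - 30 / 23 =-1135389 / 736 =-1542.65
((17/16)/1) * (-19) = -323/16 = -20.19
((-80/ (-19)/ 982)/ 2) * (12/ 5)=48/ 9329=0.01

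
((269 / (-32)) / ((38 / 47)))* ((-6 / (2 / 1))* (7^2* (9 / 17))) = 16726689 / 20672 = 809.15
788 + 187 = 975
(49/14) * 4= 14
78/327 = 26/109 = 0.24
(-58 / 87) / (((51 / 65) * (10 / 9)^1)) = -0.76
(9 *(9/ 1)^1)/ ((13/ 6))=486/ 13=37.38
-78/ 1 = -78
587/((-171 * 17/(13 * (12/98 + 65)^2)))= -77702512511/6979707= -11132.63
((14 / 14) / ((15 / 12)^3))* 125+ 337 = 401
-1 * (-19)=19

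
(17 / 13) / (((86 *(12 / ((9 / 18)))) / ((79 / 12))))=1343 / 321984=0.00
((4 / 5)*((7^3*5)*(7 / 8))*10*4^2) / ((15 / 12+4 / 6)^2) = 27659520 / 529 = 52286.43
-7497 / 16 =-468.56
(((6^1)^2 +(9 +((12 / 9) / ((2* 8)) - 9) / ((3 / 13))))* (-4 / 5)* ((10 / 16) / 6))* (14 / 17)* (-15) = 8015 / 1224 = 6.55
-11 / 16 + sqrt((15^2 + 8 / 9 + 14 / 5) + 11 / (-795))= -11 / 16 + sqrt(5781134) / 159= 14.43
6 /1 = 6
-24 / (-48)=1 / 2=0.50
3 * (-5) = -15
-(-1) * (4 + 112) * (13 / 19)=1508 / 19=79.37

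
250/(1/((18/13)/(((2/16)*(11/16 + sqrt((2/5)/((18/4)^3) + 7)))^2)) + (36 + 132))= 48556492749699194880000/32646349264471969154209 - 365235052216320000*sqrt(1055)/32646349264471969154209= 1.49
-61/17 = -3.59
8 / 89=0.09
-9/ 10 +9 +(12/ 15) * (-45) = -279/ 10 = -27.90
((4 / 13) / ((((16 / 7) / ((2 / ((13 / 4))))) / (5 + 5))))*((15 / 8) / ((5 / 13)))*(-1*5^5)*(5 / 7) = -9014.42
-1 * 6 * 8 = -48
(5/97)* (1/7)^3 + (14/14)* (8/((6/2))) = 266183/99813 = 2.67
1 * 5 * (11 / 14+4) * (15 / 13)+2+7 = 6663 / 182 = 36.61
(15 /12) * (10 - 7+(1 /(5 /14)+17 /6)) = 259 /24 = 10.79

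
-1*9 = -9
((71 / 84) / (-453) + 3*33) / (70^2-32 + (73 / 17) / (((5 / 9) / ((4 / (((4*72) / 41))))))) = 640403090 / 31518785529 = 0.02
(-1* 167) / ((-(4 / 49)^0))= 167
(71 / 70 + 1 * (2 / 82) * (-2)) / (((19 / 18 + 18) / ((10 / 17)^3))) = 293400 / 28449449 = 0.01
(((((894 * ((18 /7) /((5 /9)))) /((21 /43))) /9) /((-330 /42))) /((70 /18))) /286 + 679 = 6540872441 /9634625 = 678.89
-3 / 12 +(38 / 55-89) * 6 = -116623 / 220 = -530.10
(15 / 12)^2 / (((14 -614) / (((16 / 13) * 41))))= -41 / 312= -0.13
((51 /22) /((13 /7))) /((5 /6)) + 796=570211 /715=797.50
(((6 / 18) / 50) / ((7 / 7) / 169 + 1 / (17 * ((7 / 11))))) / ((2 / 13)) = 261443 / 593400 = 0.44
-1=-1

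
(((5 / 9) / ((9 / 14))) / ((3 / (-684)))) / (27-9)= -2660 / 243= -10.95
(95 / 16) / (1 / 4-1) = -95 / 12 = -7.92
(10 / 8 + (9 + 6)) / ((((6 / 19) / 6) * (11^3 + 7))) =1235 / 5352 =0.23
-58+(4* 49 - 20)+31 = 149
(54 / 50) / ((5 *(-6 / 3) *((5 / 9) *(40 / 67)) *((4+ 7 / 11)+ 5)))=-179091 / 5300000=-0.03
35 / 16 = 2.19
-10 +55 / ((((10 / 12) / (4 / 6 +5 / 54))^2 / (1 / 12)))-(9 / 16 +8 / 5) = -32495 / 3888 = -8.36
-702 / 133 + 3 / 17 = -11535 / 2261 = -5.10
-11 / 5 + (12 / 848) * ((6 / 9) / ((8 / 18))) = -4619 / 2120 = -2.18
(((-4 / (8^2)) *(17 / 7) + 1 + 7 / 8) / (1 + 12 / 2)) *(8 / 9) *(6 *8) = 1544 / 147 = 10.50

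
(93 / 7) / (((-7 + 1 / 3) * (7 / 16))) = -1116 / 245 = -4.56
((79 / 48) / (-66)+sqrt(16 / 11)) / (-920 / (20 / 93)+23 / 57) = 1501 / 257477088-228* sqrt(11) / 2682053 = -0.00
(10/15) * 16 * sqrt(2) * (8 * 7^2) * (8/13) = 100352 * sqrt(2)/39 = 3638.95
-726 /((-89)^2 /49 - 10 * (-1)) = -35574 /8411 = -4.23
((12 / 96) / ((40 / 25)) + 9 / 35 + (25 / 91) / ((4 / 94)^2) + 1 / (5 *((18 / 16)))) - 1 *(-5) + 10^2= 67414859 / 262080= 257.23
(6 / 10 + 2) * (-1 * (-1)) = 13 / 5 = 2.60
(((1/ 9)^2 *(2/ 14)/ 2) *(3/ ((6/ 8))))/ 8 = 1/ 2268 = 0.00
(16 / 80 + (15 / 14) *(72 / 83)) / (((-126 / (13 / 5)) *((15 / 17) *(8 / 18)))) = -725101 / 12201000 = -0.06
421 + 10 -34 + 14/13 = 5175/13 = 398.08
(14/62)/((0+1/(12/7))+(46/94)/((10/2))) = 19740/59551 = 0.33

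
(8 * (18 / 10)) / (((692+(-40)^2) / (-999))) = -5994 / 955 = -6.28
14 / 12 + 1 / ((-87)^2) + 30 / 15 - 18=-224545 / 15138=-14.83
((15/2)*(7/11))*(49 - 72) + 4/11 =-2407/22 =-109.41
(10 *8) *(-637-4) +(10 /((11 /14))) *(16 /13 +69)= -655020 /13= -50386.15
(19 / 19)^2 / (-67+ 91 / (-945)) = -135 / 9058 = -0.01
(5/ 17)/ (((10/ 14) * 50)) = 7/ 850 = 0.01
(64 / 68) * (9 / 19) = 144 / 323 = 0.45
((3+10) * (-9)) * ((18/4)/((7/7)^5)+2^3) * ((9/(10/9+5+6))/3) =-78975/218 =-362.27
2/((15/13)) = 26/15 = 1.73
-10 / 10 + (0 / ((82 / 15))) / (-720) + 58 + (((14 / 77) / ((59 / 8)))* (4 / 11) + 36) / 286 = 58318523 / 1020877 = 57.13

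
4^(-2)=1 / 16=0.06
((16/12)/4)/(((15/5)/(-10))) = -10/9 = -1.11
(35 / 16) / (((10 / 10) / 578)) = 10115 / 8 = 1264.38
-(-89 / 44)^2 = -7921 / 1936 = -4.09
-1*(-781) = 781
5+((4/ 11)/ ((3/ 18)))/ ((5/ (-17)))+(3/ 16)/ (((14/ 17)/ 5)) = -15767/ 12320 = -1.28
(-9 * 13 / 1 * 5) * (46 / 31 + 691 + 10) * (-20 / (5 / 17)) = 866289060 / 31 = 27944808.39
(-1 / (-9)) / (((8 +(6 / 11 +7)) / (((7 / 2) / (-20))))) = -77 / 61560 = -0.00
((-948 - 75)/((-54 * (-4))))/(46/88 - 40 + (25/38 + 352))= -71269/4712742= -0.02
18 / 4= 9 / 2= 4.50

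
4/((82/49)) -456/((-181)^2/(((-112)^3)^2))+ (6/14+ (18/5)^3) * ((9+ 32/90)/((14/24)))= -1130141754580687011978/41135530625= -27473615568.09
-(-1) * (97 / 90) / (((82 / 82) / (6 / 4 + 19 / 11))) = 3.48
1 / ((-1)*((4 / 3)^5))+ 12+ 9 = 21261 / 1024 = 20.76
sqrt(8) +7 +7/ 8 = 2* sqrt(2) +63/ 8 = 10.70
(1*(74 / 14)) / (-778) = -37 / 5446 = -0.01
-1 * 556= -556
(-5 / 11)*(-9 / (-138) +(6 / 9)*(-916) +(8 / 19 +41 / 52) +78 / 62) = 6425943845 / 23246652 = 276.42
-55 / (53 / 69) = -71.60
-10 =-10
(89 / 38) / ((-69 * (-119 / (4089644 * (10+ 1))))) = 2001880738 / 156009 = 12831.83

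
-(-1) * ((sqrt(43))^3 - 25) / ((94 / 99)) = -2475 / 94+ 4257 * sqrt(43) / 94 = 270.64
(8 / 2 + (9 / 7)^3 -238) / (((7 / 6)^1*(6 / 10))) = -795330 / 2401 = -331.25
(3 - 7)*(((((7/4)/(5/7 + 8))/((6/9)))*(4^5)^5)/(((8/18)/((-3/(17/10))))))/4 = 1396467728205742080/1037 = 1346641975126077.22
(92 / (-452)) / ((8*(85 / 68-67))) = 23 / 59438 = 0.00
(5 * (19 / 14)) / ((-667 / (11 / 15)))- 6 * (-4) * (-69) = -46391393 / 28014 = -1656.01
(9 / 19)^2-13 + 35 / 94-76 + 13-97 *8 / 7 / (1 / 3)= -96909497 / 237538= -407.97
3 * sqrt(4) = 6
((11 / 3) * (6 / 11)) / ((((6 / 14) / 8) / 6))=224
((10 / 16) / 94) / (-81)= -0.00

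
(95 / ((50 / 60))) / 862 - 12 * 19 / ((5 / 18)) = -1768539 / 2155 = -820.67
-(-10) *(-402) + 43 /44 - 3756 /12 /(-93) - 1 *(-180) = -15695509 /4092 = -3835.66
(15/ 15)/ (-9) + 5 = 44/ 9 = 4.89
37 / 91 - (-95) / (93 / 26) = 228211 / 8463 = 26.97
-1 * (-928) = 928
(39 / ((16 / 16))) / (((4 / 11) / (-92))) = -9867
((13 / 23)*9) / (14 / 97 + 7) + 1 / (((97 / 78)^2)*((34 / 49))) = 1.64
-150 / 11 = -13.64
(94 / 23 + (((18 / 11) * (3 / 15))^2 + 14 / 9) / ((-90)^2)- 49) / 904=-113899350691 / 2292551910000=-0.05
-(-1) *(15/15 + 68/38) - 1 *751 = -14216/19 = -748.21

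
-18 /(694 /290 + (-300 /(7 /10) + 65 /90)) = 328860 /7773083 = 0.04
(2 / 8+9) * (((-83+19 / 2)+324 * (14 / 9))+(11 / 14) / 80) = 17840327 / 4480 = 3982.22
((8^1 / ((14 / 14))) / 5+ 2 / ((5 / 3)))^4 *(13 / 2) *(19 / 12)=1186094 / 1875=632.58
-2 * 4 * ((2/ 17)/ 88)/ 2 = -0.01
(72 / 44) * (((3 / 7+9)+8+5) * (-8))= -22608 / 77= -293.61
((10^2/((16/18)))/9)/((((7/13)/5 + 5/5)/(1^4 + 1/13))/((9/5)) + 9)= 175/134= 1.31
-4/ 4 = -1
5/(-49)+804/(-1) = -39401/49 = -804.10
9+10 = 19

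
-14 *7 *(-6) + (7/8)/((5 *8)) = 188167/320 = 588.02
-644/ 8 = -161/ 2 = -80.50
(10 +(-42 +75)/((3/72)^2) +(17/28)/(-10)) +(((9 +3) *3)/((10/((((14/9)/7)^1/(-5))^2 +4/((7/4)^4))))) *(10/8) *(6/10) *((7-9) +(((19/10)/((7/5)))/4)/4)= 639194536607/33614000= 19015.72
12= 12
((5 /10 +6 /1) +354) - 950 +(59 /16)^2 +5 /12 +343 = -178549 /768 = -232.49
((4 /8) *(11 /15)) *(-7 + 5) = -11 /15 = -0.73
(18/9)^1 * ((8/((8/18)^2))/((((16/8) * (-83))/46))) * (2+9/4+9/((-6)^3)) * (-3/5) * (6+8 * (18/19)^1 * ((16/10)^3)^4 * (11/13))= 10274966847876776031/100102539062500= 102644.42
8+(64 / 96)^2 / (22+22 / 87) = 11645 / 1452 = 8.02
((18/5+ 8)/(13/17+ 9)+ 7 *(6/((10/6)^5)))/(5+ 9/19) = 21949237/26975000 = 0.81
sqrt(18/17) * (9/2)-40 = -35.37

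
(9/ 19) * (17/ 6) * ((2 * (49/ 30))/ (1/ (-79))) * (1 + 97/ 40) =-9015559/ 7600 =-1186.26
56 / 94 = 28 / 47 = 0.60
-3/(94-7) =-1/29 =-0.03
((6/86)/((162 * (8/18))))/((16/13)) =13/16512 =0.00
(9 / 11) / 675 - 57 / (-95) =496 / 825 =0.60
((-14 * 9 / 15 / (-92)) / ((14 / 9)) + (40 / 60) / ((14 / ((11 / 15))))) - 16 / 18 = -23047 / 28980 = -0.80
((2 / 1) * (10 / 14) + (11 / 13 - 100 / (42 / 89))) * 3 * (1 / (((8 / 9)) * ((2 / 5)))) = -2575305 / 1456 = -1768.75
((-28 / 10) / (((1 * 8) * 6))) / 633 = -7 / 75960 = -0.00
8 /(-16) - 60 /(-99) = 7 /66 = 0.11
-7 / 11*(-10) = 70 / 11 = 6.36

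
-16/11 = -1.45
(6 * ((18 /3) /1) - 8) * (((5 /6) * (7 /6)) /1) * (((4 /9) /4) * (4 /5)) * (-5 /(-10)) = 1.21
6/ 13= 0.46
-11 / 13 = -0.85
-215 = -215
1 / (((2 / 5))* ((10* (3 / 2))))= 1 / 6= 0.17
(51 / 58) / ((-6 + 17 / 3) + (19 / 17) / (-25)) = -65025 / 27956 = -2.33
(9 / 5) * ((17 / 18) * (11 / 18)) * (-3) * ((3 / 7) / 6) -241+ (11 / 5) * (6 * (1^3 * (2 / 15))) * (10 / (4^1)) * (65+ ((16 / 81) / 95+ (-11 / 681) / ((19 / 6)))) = 21893854819 / 489094200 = 44.76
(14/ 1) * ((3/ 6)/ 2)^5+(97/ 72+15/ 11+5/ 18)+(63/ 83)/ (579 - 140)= 616468049/ 205213184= 3.00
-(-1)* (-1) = -1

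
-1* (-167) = 167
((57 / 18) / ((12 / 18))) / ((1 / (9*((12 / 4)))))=513 / 4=128.25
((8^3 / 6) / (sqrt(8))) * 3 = 64 * sqrt(2) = 90.51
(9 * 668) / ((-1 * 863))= -6012 / 863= -6.97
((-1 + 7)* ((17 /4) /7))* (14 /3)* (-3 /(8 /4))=-51 /2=-25.50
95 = 95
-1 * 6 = -6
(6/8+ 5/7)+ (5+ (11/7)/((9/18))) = 9.61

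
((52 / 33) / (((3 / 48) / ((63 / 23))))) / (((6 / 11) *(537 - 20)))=2912 / 11891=0.24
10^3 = 1000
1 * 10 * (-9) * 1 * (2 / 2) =-90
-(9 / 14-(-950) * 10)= -133009 / 14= -9500.64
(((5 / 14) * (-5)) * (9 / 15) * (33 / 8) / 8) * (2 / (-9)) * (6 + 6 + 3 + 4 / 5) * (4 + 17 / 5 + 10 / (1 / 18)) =814253 / 2240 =363.51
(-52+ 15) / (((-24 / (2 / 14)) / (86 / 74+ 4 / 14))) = 125 / 392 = 0.32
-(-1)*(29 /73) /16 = 29 /1168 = 0.02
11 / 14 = 0.79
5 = 5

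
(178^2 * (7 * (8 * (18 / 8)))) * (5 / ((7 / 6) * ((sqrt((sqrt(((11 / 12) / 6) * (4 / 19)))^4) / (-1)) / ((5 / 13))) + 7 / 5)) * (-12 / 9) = -39009340800 / 1909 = -20434437.30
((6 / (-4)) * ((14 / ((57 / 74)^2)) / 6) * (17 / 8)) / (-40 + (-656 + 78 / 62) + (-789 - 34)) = 5050241 / 611461800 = 0.01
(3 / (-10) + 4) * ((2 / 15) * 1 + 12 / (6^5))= 16169 / 32400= 0.50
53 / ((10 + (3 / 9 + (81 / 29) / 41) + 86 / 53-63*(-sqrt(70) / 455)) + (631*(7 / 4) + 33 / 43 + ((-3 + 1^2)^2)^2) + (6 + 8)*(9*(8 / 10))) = 292130446593808142569860 / 6800799296392775763672601-32782841002606003920*sqrt(70) / 6800799296392775763672601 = 0.04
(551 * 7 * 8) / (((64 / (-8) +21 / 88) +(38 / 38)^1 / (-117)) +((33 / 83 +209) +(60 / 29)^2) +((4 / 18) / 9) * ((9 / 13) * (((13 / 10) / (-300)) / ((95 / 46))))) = 790018244575560000 / 5271949825503607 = 149.85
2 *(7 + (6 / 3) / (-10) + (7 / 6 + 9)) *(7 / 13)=3563 / 195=18.27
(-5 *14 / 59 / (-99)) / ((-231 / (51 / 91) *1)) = -170 / 5846841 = -0.00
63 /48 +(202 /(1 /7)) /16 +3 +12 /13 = 19471 /208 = 93.61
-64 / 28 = -16 / 7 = -2.29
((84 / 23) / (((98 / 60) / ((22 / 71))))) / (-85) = -1584 / 194327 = -0.01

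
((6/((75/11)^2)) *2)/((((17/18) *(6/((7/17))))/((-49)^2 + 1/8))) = 16270023/361250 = 45.04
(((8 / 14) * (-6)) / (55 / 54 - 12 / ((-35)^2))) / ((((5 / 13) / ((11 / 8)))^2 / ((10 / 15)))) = -28.96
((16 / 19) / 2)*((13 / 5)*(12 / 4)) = 312 / 95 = 3.28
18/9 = 2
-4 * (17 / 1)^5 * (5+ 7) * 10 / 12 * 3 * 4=-681531360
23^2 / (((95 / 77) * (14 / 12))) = 34914 / 95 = 367.52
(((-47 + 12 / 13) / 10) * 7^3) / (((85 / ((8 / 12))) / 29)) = -5958253 / 16575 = -359.47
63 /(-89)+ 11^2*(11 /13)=117640 /1157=101.68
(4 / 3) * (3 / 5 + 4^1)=92 / 15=6.13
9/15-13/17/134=6769/11390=0.59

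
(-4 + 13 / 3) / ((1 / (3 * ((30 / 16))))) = 15 / 8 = 1.88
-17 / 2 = -8.50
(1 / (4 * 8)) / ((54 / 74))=37 / 864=0.04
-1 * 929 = -929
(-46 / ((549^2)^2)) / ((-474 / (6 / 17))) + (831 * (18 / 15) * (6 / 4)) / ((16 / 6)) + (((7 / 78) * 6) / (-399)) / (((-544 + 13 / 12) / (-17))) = 880991086993213519938379 / 1570604186588336354520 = 560.92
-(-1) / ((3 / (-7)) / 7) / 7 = -7 / 3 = -2.33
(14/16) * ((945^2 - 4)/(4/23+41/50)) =3594409525/4572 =786178.81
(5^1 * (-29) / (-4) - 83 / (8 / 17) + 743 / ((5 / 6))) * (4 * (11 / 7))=330649 / 70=4723.56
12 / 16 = 3 / 4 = 0.75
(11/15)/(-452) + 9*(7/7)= 61009/6780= 9.00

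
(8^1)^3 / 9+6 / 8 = 2075 / 36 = 57.64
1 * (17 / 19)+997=18960 / 19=997.89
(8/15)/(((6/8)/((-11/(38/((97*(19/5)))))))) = -17072/225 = -75.88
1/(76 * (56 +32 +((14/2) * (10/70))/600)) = 0.00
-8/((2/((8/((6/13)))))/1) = -208/3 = -69.33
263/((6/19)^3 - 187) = -1803917/1282417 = -1.41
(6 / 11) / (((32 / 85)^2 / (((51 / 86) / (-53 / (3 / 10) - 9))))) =-3316275 / 269784064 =-0.01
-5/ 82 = -0.06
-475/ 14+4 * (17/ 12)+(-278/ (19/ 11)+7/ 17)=-2561227/ 13566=-188.80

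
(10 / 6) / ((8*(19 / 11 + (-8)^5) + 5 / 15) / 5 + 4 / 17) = -935 / 29410837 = -0.00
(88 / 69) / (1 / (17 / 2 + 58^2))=4301.16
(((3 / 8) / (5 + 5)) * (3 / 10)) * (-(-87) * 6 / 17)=2349 / 6800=0.35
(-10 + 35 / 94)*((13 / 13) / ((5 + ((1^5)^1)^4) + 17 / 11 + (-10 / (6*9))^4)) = -5290495155 / 4146948932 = -1.28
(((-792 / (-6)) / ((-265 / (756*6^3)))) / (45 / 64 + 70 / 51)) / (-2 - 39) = 70355755008 / 73610375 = 955.79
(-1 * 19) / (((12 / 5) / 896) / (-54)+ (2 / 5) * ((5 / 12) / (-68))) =6511680 / 857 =7598.23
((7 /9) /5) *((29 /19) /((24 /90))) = 203 /228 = 0.89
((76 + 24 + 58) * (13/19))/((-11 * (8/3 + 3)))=-6162/3553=-1.73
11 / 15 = 0.73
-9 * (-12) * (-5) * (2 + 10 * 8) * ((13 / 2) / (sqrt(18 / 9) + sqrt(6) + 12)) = -287820 / (sqrt(2) + sqrt(6) + 12) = -18143.30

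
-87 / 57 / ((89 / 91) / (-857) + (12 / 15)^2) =-56540575 / 23665773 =-2.39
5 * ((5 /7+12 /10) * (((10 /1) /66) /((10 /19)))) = 1273 /462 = 2.76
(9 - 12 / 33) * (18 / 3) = 570 / 11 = 51.82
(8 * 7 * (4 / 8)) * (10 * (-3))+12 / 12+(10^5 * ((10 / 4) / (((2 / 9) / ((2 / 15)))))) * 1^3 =149161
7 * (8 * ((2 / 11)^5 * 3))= 5376 / 161051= 0.03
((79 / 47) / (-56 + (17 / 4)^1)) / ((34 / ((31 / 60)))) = -2449 / 4961790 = -0.00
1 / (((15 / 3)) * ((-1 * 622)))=-1 / 3110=-0.00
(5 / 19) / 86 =5 / 1634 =0.00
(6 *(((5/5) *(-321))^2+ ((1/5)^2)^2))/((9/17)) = 2189621284/1875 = 1167798.02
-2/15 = -0.13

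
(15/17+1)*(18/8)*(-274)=-19728/17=-1160.47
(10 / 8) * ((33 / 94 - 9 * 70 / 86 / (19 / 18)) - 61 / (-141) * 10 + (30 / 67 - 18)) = -1529357915 / 61745592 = -24.77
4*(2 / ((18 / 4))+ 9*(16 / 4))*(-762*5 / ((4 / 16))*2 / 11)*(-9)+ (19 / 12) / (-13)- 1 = 6238400635 / 1716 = 3635431.61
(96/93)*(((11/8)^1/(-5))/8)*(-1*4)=22/155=0.14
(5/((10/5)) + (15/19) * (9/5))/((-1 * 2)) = -1.96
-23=-23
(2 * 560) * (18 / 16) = 1260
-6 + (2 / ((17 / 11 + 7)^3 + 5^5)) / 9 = -269455124 / 44909631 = -6.00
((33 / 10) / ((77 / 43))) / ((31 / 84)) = 774 / 155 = 4.99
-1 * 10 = -10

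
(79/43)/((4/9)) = 711/172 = 4.13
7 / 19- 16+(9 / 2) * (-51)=-9315 / 38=-245.13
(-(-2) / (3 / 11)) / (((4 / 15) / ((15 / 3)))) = 275 / 2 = 137.50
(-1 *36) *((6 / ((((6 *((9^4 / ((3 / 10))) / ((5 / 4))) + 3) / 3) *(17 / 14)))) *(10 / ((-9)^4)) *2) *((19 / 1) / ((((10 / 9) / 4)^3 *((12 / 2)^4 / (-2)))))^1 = 1216 / 57363525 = 0.00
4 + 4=8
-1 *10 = -10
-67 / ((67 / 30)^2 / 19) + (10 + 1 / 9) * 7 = -111221 / 603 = -184.45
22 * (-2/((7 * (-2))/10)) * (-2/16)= -55/14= -3.93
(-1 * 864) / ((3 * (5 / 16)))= -4608 / 5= -921.60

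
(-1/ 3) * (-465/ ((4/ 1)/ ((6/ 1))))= 465/ 2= 232.50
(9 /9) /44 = 1 /44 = 0.02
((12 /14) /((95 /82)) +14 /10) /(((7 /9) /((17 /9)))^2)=411247 /32585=12.62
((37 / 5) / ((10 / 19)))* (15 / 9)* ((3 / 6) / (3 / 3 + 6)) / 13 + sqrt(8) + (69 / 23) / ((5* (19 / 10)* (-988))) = 253153 / 1971060 + 2* sqrt(2) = 2.96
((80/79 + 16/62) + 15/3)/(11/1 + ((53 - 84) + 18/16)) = -122856/369799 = -0.33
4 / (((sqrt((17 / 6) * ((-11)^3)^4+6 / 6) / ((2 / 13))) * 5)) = 8 * sqrt(320119694425578) / 3467963356277095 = 0.00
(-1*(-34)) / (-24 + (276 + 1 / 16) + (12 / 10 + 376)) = 2720 / 50341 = 0.05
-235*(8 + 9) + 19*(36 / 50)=-99533 / 25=-3981.32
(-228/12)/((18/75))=-475/6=-79.17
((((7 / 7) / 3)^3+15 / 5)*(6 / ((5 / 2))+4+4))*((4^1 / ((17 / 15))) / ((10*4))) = 2132 / 765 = 2.79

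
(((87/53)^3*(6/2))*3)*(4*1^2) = 159.23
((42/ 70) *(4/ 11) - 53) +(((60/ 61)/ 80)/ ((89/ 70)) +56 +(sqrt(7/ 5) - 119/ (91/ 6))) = -35854047/ 7763470 +sqrt(35)/ 5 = -3.44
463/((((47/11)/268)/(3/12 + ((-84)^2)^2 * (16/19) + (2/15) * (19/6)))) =48928073693208149/40185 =1217570578405.08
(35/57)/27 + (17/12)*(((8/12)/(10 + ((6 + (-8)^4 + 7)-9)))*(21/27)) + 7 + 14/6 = 118362041/12650580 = 9.36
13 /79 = 0.16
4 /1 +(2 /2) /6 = 25 /6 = 4.17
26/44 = 0.59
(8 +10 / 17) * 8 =1168 / 17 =68.71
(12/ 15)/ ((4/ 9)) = 1.80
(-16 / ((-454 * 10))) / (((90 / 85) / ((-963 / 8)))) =-1819 / 4540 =-0.40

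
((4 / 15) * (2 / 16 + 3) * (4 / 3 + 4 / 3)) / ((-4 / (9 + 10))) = -95 / 9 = -10.56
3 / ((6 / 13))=13 / 2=6.50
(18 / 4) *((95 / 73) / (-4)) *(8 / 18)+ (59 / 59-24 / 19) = -2535 / 2774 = -0.91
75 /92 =0.82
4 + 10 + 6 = 20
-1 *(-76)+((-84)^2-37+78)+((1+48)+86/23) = 166192/23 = 7225.74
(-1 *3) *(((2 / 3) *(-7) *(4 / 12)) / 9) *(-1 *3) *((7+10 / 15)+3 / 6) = -343 / 27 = -12.70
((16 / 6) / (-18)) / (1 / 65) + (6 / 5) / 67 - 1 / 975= -5651573 / 587925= -9.61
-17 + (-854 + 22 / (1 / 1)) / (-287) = -4047 / 287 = -14.10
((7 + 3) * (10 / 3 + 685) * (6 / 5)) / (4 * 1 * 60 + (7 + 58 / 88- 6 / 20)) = 1817200 / 54419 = 33.39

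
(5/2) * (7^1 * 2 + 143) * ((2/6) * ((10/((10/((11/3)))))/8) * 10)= 43175/72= 599.65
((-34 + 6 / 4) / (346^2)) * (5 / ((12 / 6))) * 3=-975 / 478864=-0.00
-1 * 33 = -33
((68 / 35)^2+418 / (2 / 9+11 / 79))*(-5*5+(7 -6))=-8766142032 / 314825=-27844.49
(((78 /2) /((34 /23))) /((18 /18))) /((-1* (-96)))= 299 /1088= 0.27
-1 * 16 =-16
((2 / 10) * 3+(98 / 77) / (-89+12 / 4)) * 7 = 9688 / 2365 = 4.10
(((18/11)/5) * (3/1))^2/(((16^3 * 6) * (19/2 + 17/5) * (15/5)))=27/26639360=0.00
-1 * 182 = -182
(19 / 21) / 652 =19 / 13692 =0.00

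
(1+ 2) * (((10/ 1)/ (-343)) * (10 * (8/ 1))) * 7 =-2400/ 49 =-48.98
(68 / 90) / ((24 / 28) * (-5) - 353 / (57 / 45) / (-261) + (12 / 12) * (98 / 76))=-262276 / 669435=-0.39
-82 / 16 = -41 / 8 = -5.12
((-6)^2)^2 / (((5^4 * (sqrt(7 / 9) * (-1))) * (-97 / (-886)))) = -3444768 * sqrt(7) / 424375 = -21.48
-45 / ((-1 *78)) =15 / 26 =0.58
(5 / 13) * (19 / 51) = 95 / 663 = 0.14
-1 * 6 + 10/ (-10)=-7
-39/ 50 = -0.78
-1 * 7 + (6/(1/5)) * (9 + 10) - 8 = 555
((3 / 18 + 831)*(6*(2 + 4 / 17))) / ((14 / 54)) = 5116662 / 119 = 42997.16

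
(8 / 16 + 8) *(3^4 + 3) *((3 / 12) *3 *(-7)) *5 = -18742.50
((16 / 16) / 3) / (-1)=-1 / 3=-0.33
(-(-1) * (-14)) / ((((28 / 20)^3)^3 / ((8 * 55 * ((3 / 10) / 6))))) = -14.91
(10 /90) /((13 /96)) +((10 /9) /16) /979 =751937 /916344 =0.82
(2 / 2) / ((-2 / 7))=-3.50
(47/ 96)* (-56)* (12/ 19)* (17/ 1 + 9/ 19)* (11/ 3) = -1201508/ 1083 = -1109.43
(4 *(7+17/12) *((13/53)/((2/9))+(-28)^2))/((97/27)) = 75647889/10282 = 7357.31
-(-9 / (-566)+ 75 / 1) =-42459 / 566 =-75.02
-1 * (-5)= 5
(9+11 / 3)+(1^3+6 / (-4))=73 / 6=12.17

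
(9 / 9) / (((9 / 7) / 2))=14 / 9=1.56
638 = 638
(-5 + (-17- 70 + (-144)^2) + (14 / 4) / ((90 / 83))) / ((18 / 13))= 48314513 / 3240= 14911.89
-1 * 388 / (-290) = 194 / 145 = 1.34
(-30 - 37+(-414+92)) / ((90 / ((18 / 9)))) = -389 / 45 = -8.64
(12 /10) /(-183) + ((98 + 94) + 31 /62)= 117421 /610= 192.49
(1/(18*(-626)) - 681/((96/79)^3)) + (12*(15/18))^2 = -25800176581/92307456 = -279.50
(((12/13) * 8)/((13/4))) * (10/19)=3840/3211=1.20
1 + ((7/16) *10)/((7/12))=17/2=8.50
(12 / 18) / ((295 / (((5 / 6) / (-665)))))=-1 / 353115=-0.00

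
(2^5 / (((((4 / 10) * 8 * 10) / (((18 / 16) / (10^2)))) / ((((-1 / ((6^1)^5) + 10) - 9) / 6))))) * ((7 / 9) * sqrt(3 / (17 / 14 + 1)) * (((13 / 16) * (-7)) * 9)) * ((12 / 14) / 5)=-28301 * sqrt(1302) / 68567040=-0.01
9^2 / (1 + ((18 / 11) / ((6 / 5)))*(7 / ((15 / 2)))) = 891 / 25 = 35.64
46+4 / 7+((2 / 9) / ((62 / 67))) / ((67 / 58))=46.78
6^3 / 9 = 24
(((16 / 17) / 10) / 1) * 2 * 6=96 / 85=1.13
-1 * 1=-1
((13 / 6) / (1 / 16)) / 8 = 13 / 3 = 4.33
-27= -27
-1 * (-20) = 20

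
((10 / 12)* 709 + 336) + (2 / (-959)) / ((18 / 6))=1777665 / 1918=926.83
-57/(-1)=57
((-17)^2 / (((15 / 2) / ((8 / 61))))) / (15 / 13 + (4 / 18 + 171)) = 22542 / 768905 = 0.03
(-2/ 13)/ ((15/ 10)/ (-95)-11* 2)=380/ 54379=0.01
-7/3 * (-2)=14/3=4.67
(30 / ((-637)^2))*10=300 / 405769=0.00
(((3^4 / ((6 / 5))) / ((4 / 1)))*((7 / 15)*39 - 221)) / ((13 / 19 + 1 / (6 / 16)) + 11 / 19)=-780273 / 896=-870.84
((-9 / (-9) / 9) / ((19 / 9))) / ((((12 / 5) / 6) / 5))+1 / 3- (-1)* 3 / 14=481 / 399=1.21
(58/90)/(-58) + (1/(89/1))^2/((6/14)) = -7711/712890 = -0.01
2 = 2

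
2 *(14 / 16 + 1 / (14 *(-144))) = 1763 / 1008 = 1.75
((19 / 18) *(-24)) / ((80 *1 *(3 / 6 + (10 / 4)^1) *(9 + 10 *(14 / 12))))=-0.01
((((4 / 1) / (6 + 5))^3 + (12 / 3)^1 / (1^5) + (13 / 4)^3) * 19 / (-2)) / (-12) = 62111741 / 2044416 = 30.38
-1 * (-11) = 11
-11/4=-2.75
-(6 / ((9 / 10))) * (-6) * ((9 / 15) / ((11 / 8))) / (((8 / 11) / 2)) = 48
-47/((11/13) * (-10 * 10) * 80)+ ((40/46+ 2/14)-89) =-1246509629/14168000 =-87.98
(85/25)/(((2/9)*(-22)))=-153/220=-0.70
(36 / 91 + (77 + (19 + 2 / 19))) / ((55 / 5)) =166850 / 19019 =8.77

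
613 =613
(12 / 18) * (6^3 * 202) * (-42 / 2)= -610848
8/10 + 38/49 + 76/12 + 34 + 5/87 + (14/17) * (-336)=-85059056/362355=-234.74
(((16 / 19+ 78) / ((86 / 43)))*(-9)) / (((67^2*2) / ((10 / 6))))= -11235 / 170582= -0.07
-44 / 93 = -0.47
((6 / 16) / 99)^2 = 1 / 69696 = 0.00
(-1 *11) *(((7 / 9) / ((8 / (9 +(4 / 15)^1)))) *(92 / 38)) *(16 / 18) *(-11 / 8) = 29.32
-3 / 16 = -0.19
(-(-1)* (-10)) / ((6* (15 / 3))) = -1 / 3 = -0.33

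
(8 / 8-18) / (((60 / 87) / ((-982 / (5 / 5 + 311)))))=242063 / 3120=77.58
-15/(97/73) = -1095/97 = -11.29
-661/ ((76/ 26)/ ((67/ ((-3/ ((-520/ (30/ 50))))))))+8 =-748448932/ 171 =-4376894.34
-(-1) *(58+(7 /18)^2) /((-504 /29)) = -546389 /163296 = -3.35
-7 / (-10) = 7 / 10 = 0.70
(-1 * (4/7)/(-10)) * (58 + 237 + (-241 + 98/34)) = 1934/595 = 3.25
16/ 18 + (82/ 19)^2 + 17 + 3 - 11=92645/ 3249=28.51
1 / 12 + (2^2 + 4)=8.08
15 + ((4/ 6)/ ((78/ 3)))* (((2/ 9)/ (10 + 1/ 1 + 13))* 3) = 21061/ 1404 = 15.00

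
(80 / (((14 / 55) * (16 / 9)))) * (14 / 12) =825 / 4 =206.25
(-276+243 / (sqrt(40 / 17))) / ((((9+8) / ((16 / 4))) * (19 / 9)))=-9936 / 323+2187 * sqrt(170) / 1615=-13.11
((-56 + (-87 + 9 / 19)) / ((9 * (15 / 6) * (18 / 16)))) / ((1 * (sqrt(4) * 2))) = -10832 / 7695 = -1.41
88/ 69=1.28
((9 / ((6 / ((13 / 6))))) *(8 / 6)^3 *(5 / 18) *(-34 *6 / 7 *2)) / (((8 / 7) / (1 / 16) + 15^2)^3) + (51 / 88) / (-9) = -174410124241 / 2708122357512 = -0.06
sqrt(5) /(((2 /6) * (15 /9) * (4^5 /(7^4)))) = 21609 * sqrt(5) /5120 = 9.44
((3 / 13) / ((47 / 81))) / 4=243 / 2444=0.10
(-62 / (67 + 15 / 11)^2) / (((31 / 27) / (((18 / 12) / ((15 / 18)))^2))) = -264627 / 7068800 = -0.04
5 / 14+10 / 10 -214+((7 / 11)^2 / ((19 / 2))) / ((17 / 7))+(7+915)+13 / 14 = 194325478 / 273581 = 710.30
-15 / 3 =-5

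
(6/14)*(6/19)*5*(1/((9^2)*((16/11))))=55/9576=0.01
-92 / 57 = -1.61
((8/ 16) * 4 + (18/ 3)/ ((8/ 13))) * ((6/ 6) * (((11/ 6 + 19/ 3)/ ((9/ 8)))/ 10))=2303/ 270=8.53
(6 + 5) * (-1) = -11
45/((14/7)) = 22.50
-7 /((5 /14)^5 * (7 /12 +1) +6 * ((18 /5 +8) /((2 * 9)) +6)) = -0.18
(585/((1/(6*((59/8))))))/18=11505/8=1438.12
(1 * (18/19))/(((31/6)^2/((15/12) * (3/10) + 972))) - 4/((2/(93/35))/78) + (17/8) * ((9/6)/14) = -7766483379/20450080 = -379.78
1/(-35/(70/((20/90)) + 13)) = -9.37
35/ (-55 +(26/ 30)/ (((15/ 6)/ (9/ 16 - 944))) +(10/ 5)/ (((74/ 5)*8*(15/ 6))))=-155400/ 1696309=-0.09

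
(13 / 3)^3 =2197 / 27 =81.37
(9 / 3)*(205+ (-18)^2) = 1587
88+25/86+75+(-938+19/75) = -4995241/6450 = -774.46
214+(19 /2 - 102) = 121.50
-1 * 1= -1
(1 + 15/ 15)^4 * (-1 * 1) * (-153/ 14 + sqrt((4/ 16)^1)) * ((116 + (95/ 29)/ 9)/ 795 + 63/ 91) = 2642340704/ 18882045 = 139.94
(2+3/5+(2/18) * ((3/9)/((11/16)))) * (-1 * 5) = -3941/297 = -13.27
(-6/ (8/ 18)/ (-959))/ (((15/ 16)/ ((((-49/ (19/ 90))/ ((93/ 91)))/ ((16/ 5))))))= -85995/ 80693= -1.07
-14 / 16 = -7 / 8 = -0.88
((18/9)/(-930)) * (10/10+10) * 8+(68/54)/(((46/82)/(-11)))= -2394986/96255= -24.88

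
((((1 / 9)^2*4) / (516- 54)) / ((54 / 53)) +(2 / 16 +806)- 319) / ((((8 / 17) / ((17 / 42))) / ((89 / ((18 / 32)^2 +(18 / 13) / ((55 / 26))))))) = 506382993338930 / 13185228357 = 38405.33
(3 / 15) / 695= 1 / 3475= 0.00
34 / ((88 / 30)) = 255 / 22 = 11.59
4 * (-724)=-2896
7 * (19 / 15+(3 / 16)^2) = 34993 / 3840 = 9.11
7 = 7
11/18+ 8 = 155/18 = 8.61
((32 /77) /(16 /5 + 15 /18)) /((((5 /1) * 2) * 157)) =96 /1462769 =0.00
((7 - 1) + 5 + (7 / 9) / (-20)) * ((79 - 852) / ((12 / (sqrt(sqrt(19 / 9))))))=-1525129 * 19^(1 / 4) * sqrt(3) / 6480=-851.10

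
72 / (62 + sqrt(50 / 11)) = 8184 / 7039 - 60* sqrt(22) / 7039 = 1.12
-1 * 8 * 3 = -24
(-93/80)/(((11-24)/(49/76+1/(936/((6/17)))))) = 503843/8733920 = 0.06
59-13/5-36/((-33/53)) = 114.22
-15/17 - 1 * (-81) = 1362/17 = 80.12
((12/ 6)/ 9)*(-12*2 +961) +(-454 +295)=443/ 9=49.22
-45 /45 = -1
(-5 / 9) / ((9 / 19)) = -95 / 81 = -1.17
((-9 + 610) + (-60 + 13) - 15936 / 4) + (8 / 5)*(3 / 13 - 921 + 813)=-3602.43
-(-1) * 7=7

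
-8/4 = -2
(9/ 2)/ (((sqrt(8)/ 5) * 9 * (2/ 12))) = 5.30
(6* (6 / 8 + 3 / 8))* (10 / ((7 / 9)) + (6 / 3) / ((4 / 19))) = 8451 / 56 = 150.91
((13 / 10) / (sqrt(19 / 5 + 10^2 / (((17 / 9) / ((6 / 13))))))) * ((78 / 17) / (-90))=-169 * sqrt(34474895) / 79557450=-0.01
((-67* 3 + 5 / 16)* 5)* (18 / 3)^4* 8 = -10403640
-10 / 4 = -2.50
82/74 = 41/37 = 1.11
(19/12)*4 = 19/3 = 6.33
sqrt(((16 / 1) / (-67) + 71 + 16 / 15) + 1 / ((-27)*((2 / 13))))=sqrt(2602972110) / 6030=8.46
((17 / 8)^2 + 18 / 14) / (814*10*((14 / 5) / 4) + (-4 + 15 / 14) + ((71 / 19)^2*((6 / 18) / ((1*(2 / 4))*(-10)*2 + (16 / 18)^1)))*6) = 38467799 / 37742827680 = 0.00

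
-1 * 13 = -13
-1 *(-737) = 737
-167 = -167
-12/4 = -3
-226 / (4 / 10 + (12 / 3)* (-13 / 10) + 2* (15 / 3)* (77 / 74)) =-41810 / 1037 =-40.32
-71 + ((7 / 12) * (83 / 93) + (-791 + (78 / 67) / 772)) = -12431983879 / 14430996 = -861.48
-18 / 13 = -1.38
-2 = -2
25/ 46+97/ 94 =1703/ 1081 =1.58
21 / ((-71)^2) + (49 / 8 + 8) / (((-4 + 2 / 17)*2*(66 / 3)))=-9195889 / 117112512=-0.08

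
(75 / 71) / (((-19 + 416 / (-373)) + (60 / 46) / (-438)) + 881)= 1878801 / 1531162783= 0.00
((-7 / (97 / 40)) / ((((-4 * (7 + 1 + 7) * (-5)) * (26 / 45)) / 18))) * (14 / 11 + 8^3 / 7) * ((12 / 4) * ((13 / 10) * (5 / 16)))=-232065 / 8536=-27.19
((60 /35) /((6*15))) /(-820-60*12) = -1 /80850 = -0.00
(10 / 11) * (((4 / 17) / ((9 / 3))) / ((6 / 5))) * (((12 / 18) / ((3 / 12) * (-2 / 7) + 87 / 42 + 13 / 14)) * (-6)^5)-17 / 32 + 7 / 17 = -25834115 / 245344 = -105.30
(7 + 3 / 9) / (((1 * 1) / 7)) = 154 / 3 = 51.33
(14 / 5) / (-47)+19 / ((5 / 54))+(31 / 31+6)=212.14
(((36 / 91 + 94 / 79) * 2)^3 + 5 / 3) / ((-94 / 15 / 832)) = -5983367120696480 / 1343259610511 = -4454.36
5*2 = 10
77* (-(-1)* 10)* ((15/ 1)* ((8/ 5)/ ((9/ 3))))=6160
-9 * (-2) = 18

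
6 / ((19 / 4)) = 24 / 19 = 1.26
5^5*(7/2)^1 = 21875/2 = 10937.50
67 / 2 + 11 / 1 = 89 / 2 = 44.50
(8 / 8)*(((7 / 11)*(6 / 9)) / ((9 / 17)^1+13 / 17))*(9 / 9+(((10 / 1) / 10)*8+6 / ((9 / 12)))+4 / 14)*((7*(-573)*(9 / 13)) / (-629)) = 12033 / 481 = 25.02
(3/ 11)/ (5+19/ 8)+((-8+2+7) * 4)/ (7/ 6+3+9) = 17472/ 51271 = 0.34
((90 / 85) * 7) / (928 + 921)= 126 / 31433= 0.00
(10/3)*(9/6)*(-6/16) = -15/8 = -1.88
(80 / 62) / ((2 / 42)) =840 / 31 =27.10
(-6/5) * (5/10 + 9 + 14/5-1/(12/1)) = -14.66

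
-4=-4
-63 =-63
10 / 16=5 / 8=0.62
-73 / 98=-0.74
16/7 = 2.29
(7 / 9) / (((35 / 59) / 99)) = 649 / 5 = 129.80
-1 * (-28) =28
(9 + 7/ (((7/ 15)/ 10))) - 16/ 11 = 1733/ 11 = 157.55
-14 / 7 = -2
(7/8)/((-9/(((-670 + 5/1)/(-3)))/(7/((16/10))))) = -162925/1728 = -94.29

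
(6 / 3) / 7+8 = 58 / 7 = 8.29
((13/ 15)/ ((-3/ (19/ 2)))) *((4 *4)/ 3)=-14.64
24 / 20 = 6 / 5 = 1.20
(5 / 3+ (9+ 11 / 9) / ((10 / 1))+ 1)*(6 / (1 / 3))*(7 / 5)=2324 / 25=92.96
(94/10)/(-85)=-47/425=-0.11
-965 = -965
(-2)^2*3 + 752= 764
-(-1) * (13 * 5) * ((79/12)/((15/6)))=1027/6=171.17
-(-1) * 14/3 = 14/3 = 4.67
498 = 498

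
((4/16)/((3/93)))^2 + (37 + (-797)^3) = -8100183615/16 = -506261475.94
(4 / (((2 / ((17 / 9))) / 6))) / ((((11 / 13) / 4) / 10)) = 35360 / 33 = 1071.52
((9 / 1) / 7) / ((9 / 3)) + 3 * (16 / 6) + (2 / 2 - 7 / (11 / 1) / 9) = 6485 / 693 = 9.36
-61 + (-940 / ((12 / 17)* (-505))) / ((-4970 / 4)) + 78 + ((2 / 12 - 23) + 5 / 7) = -7712021 / 1505910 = -5.12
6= 6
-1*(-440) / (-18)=-220 / 9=-24.44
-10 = -10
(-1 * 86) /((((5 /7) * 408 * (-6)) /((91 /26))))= 2107 /12240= 0.17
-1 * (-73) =73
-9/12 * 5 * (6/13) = -45/26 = -1.73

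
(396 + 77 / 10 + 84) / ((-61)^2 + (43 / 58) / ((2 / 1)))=282866 / 2158395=0.13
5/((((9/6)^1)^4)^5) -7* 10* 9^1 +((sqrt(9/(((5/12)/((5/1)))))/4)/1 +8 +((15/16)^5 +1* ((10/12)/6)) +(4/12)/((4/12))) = -2267313317033117761/3656158440062976 +3* sqrt(3)/2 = -617.54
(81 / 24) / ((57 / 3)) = 27 / 152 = 0.18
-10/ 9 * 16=-160/ 9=-17.78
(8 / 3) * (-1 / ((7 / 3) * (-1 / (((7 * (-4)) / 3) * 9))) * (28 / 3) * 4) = -3584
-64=-64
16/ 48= 1/ 3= 0.33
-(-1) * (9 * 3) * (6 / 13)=162 / 13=12.46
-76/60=-19/15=-1.27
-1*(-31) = 31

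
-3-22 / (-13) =-17 / 13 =-1.31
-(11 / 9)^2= -121 / 81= -1.49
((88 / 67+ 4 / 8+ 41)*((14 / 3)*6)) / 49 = 11474 / 469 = 24.46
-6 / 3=-2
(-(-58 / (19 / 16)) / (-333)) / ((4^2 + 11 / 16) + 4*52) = -0.00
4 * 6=24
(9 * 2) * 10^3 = 18000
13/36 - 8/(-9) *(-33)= -1043/36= -28.97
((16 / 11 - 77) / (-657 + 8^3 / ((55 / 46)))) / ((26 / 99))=411345 / 327158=1.26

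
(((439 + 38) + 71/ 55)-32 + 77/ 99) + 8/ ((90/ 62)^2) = 10043023/ 22275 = 450.87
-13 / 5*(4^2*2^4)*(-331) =220313.60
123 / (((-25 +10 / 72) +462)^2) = 159408 / 247653169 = 0.00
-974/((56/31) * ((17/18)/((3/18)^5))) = -15097/205632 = -0.07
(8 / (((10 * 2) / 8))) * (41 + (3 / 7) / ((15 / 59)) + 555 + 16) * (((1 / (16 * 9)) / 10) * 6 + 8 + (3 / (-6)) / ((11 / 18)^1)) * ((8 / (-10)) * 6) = -3259824872 / 48125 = -67736.62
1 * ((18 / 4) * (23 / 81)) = 1.28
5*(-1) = -5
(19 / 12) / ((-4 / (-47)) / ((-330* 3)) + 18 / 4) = 147345 / 418762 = 0.35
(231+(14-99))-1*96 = 50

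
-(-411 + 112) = 299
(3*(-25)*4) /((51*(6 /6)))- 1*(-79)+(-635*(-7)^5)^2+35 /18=34853731177098619 /306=113901082278100.06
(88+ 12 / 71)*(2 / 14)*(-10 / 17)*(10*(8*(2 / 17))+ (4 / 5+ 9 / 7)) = -85649320 / 1005431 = -85.19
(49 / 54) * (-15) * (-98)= 12005 / 9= 1333.89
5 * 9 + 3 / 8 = 363 / 8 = 45.38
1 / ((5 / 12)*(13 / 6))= 72 / 65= 1.11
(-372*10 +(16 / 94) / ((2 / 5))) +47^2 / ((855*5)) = -747251677 / 200925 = -3719.06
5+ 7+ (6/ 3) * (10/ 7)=104/ 7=14.86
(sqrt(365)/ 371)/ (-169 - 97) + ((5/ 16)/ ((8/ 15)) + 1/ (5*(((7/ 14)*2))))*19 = 9557/ 640 - sqrt(365)/ 98686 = 14.93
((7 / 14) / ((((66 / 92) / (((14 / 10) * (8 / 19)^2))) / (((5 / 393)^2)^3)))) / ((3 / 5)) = 161000000 / 131673293558461362411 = 0.00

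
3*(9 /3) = 9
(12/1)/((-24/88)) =-44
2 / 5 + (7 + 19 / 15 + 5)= 41 / 3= 13.67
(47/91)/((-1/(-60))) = 2820/91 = 30.99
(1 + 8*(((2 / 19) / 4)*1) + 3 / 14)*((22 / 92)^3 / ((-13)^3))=-504449 / 56883353072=-0.00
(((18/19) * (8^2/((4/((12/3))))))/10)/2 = 3.03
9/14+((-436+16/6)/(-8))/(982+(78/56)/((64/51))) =51643591/73992786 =0.70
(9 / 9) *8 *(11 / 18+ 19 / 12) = 158 / 9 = 17.56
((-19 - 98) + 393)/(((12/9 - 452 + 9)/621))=-514188/1325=-388.07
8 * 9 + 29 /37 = 2693 /37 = 72.78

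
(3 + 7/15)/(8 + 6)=26/105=0.25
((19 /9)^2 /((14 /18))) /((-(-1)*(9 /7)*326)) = 361 /26406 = 0.01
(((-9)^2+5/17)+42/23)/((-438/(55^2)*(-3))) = 49156250/256887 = 191.35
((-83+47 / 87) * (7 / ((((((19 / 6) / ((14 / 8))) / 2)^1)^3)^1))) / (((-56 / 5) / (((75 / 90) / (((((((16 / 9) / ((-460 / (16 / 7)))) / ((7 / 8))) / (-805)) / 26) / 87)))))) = 146920932905394375 / 14047232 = 10459066448.49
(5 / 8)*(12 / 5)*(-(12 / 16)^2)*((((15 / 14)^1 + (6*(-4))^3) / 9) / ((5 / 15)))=1741689 / 448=3887.70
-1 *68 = -68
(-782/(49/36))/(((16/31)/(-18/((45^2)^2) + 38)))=-42299.81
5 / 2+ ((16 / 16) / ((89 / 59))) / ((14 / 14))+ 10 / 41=24863 / 7298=3.41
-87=-87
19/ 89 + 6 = 553/ 89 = 6.21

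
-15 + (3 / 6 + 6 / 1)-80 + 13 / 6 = -259 / 3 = -86.33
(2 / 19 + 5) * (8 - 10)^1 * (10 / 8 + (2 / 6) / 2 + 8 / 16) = -2231 / 114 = -19.57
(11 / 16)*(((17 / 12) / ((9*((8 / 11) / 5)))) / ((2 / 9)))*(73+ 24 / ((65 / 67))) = 13068121 / 39936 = 327.23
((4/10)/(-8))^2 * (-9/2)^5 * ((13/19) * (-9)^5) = 45328197213/243200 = 186382.39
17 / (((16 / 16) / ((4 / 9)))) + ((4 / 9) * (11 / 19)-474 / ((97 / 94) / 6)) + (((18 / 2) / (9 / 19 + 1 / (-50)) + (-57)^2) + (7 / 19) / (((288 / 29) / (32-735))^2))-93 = 2273.76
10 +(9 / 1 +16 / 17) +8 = 475 / 17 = 27.94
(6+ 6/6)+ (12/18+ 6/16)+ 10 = 433/24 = 18.04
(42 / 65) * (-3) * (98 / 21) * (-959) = 563892 / 65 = 8675.26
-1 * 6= -6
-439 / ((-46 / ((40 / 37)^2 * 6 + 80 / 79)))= 190508440 / 2487473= 76.59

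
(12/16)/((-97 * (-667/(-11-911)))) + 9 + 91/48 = 33804385/3105552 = 10.89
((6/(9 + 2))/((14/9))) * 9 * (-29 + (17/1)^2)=63180/77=820.52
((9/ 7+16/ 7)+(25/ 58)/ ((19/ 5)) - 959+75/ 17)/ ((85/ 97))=-1085.15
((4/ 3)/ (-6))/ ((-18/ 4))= 4/ 81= 0.05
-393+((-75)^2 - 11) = 5221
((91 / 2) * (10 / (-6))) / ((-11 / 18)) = 1365 / 11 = 124.09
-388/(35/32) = -12416/35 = -354.74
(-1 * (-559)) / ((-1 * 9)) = -559 / 9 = -62.11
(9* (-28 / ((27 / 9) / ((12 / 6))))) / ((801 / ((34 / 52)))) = -476 / 3471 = -0.14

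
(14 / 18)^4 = 2401 / 6561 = 0.37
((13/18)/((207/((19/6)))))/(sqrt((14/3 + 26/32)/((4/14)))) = 247* sqrt(11046)/10289349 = 0.00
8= 8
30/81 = 10/27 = 0.37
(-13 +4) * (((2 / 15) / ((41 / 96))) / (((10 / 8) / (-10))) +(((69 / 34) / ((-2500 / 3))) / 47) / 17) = 62590540383 / 2784515000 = 22.48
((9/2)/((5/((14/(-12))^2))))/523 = 49/20920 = 0.00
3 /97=0.03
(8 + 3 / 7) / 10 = 59 / 70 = 0.84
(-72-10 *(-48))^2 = 166464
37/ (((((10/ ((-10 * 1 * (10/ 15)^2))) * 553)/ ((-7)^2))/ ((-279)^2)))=-8960364/ 79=-113422.33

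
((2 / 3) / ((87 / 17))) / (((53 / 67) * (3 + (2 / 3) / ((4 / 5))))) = 4556 / 106053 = 0.04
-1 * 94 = -94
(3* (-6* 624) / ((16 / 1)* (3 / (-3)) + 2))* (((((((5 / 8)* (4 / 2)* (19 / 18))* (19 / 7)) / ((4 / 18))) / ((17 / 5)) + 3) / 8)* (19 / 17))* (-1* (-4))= 98281053 / 28322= 3470.13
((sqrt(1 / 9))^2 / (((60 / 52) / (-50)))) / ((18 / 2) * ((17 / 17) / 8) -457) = 0.01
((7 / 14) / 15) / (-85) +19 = 19.00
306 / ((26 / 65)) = 765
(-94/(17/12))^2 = 1272384/289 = 4402.71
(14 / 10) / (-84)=-1 / 60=-0.02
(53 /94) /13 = 53 /1222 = 0.04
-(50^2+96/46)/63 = -57548/1449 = -39.72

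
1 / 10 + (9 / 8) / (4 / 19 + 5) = 139 / 440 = 0.32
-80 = -80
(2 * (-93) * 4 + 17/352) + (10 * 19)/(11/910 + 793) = -188915989511/254017632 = -743.71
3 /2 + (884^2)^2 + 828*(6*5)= 1221347009555 /2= 610673504777.50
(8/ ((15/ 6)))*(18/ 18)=16/ 5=3.20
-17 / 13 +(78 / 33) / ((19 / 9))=-511 / 2717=-0.19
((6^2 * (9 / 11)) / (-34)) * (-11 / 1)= 162 / 17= 9.53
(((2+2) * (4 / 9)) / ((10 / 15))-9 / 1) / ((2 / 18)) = -57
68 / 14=34 / 7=4.86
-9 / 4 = -2.25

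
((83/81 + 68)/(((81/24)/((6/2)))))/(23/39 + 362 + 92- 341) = 290732/538245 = 0.54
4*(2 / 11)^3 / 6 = 16 / 3993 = 0.00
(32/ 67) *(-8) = -256/ 67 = -3.82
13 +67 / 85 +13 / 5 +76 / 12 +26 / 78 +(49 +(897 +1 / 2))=494473 / 510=969.55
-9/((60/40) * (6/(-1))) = 1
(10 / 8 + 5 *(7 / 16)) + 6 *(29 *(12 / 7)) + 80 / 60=101827 / 336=303.06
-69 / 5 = -13.80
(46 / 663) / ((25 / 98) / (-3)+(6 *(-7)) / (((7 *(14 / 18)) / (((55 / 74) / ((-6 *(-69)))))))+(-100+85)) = -1918154 / 417430325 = -0.00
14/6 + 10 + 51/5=338/15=22.53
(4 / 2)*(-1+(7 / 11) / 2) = -1.36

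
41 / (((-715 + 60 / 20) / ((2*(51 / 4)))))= -2091 / 1424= -1.47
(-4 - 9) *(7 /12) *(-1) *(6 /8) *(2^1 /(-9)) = -91 /72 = -1.26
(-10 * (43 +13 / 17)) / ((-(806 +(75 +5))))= 3720 / 7531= 0.49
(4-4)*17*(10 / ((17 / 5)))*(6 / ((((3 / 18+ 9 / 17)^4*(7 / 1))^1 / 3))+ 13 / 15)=0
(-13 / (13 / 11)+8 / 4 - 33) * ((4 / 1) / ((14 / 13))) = -156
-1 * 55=-55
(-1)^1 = -1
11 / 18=0.61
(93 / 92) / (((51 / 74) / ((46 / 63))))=1147 / 1071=1.07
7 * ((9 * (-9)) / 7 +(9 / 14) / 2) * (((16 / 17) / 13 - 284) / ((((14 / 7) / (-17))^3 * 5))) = -285613209 / 104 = -2746280.86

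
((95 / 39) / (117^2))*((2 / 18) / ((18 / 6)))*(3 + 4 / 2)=475 / 14414517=0.00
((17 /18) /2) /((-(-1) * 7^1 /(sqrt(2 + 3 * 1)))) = 17 * sqrt(5) /252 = 0.15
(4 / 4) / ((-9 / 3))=-1 / 3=-0.33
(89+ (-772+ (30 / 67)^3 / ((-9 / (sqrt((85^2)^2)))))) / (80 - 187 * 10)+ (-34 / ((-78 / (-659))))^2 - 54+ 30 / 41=2768545977838778419 / 33573027782970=82463.40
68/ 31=2.19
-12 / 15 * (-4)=16 / 5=3.20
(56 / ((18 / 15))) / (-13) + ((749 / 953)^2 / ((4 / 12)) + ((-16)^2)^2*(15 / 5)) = 6963823535665 / 35420151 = 196606.26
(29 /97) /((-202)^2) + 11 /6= 21769021 /11873964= 1.83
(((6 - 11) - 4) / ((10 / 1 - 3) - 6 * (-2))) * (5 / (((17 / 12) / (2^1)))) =-1080 / 323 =-3.34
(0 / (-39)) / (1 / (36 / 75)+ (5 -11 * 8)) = 0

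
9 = 9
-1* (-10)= 10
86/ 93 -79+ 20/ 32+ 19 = -43487/ 744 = -58.45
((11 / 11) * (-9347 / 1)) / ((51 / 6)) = -18694 / 17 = -1099.65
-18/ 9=-2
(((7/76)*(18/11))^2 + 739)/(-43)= -129125005/7513132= -17.19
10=10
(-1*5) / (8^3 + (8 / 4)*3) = -5 / 518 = -0.01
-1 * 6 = -6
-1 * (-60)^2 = -3600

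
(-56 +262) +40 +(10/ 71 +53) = 21239/ 71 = 299.14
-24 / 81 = -8 / 27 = -0.30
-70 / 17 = -4.12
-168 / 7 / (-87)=8 / 29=0.28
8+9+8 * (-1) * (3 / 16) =31 / 2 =15.50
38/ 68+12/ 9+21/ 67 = 15073/ 6834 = 2.21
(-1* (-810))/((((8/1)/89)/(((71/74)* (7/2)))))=17914365/592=30260.75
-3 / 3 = -1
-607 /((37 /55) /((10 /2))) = -166925 /37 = -4511.49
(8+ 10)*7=126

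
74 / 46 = 37 / 23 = 1.61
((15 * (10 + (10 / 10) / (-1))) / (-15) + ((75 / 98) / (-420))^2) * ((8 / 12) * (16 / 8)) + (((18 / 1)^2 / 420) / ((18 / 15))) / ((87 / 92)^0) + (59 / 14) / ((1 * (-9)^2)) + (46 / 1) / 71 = -115370729611 / 10825590384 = -10.66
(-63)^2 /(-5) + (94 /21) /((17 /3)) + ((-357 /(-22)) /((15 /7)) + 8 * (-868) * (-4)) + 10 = 70687473 /2618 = 27000.56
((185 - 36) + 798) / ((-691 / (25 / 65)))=-4735 / 8983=-0.53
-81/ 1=-81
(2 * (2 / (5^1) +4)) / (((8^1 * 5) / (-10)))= -11 / 5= -2.20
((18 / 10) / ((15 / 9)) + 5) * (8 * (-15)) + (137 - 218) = -4053 / 5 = -810.60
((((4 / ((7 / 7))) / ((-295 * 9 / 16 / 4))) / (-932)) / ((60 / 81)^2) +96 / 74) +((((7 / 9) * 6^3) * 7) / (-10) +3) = -7203759687 / 63579875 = -113.30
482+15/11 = 5317/11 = 483.36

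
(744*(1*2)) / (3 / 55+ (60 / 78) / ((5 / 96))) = 354640 / 3533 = 100.38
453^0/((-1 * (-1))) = 1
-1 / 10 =-0.10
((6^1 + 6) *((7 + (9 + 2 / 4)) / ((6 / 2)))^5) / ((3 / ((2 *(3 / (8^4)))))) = 483153 / 16384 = 29.49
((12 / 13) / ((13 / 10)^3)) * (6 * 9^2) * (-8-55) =-367416000 / 28561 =-12864.26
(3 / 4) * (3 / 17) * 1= 9 / 68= 0.13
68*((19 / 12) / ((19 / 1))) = 17 / 3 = 5.67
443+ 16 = 459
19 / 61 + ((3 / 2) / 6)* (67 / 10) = 1.99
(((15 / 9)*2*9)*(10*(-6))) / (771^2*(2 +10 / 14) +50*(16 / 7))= -1800 / 1613597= -0.00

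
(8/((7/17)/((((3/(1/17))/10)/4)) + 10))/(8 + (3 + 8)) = 3468/85025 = 0.04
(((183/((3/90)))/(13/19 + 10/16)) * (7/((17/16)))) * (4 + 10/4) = 607501440/3383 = 179574.77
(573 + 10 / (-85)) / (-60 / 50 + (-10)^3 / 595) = -340865 / 1714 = -198.87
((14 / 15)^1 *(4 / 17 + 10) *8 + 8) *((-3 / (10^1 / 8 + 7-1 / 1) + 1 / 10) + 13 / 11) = 9935172 / 135575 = 73.28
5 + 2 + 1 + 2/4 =17/2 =8.50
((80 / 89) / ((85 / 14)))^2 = 50176 / 2289169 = 0.02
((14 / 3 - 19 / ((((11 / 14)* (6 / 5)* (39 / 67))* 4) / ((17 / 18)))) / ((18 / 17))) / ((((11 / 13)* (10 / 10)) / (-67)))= 370178417 / 1411344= 262.29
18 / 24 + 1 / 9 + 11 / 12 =16 / 9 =1.78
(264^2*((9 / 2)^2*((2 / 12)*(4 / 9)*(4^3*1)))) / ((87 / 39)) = 86980608 / 29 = 2999331.31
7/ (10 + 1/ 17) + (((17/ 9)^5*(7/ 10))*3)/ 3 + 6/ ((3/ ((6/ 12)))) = 207867881/ 11219310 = 18.53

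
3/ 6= 1/ 2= 0.50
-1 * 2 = -2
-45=-45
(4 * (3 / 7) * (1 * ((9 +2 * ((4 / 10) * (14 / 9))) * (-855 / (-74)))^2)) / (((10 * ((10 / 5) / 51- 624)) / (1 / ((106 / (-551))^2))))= -3563720876687193 / 34264207393360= -104.01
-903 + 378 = -525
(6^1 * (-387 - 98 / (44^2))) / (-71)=1123995 / 34364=32.71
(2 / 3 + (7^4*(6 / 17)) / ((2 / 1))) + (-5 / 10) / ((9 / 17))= 129569 / 306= 423.43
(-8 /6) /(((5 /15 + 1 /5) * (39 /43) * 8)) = -215 /624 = -0.34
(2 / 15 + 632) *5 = 9482 / 3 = 3160.67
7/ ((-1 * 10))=-7/ 10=-0.70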